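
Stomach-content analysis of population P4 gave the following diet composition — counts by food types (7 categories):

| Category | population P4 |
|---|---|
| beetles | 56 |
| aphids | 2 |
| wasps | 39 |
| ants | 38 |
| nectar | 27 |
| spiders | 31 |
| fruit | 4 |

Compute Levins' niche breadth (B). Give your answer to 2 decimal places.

4.97

Proportions for population P4 (n=197): 56/197=0.2843, 2/197=0.0102, 39/197=0.1980, 38/197=0.1929, 27/197=0.1371, 31/197=0.1574, 4/197=0.0203
Σpᵢ² = 0.2843² + 0.0102² + 0.1980² + 0.1929² + 0.1371² + 0.1574² + 0.0203² = 0.080826 + 0.000104 + 0.039204 + 0.037210 + 0.018796 + 0.024775 + 0.000412 = 0.201327
B = 1 / 0.201327 = 4.9670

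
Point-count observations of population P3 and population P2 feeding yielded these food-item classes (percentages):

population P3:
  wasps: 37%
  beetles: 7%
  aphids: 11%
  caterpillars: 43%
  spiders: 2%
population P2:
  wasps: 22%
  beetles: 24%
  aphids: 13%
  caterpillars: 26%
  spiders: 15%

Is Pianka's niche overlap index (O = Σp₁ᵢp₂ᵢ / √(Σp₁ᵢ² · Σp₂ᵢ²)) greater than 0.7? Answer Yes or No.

Yes

Convert percentages to proportions (divide by 100).
Σ p₁ᵢp₂ᵢ = 0.0814 + 0.0168 + 0.0143 + 0.1118 + 0.0030 = 0.2273
Σp_1ᵢ² = 0.37² + 0.07² + 0.11² + 0.43² + 0.02² = 0.1369 + 0.0049 + 0.0121 + 0.1849 + 0.0004 = 0.3392
Σp_2ᵢ² = 0.22² + 0.24² + 0.13² + 0.26² + 0.15² = 0.0484 + 0.0576 + 0.0169 + 0.0676 + 0.0225 = 0.2130
O = 0.2273 / √(0.3392 × 0.2130) = 0.2273 / 0.26879 = 0.8456
O = 0.8456 > 0.7 → Yes.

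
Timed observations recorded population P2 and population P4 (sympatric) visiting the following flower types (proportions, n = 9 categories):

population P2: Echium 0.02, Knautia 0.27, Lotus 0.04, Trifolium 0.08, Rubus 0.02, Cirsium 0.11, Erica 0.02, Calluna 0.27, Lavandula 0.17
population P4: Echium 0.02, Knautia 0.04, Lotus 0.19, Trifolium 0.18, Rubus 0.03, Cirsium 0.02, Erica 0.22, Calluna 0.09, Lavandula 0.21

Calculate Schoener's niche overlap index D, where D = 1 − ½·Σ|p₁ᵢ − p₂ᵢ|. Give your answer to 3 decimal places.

0.500

Σ|p₁ᵢ − p₂ᵢ| = 0.00 + 0.23 + 0.15 + 0.10 + 0.01 + 0.09 + 0.20 + 0.18 + 0.04 = 1.00
D = 1 − ½ × 1.00 = 1 − 0.500 = 0.50000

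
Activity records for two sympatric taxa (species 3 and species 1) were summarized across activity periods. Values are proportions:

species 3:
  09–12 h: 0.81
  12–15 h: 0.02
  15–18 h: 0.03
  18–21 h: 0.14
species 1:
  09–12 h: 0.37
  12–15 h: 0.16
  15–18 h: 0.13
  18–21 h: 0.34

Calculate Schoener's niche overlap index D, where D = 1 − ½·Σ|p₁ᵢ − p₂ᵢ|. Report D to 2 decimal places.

Σ|p₁ᵢ − p₂ᵢ| = 0.44 + 0.14 + 0.10 + 0.20 = 0.88
D = 1 − ½ × 0.88 = 1 − 0.440 = 0.5600

0.56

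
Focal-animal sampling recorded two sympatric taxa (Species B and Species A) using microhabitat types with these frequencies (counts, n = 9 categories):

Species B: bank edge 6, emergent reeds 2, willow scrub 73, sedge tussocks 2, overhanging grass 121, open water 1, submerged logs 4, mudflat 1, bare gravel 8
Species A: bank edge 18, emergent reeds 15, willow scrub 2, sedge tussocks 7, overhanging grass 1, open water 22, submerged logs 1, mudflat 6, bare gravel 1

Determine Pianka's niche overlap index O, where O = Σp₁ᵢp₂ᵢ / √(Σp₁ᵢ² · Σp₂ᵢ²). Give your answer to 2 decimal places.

0.10

Proportions for Species B (n=218): 6/218=0.0275, 2/218=0.0092, 73/218=0.3349, 2/218=0.0092, 121/218=0.5550, 1/218=0.0046, 4/218=0.0183, 1/218=0.0046, 8/218=0.0367
Proportions for Species A (n=73): 18/73=0.2466, 15/73=0.2055, 2/73=0.0274, 7/73=0.0959, 1/73=0.0137, 22/73=0.3014, 1/73=0.0137, 6/73=0.0822, 1/73=0.0137
Σ p₁ᵢp₂ᵢ = 0.006782 + 0.001891 + 0.009176 + 0.000882 + 0.007604 + 0.001386 + 0.000251 + 0.000378 + 0.000503 = 0.028853
Σp_1ᵢ² = 0.0275² + 0.0092² + 0.3349² + 0.0092² + 0.5550² + 0.0046² + 0.0183² + 0.0046² + 0.0367² = 0.000756 + 0.000085 + 0.112158 + 0.000085 + 0.308025 + 0.000021 + 0.000335 + 0.000021 + 0.001347 = 0.422833
Σp_2ᵢ² = 0.2466² + 0.2055² + 0.0274² + 0.0959² + 0.0137² + 0.3014² + 0.0137² + 0.0822² + 0.0137² = 0.060812 + 0.042230 + 0.000751 + 0.009197 + 0.000188 + 0.090842 + 0.000188 + 0.006757 + 0.000188 = 0.211153
O = 0.028853 / √(0.422833 × 0.211153) = 0.028853 / 0.2988017 = 0.0966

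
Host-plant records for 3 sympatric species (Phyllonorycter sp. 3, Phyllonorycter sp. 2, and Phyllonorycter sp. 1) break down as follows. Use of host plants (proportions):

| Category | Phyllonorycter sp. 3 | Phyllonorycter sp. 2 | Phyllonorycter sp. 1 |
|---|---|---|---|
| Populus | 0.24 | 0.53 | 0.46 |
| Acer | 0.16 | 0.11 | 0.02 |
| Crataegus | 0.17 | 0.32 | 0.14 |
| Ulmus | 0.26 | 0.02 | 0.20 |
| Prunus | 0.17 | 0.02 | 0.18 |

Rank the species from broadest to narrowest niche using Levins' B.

Phyllonorycter sp. 3 > Phyllonorycter sp. 1 > Phyllonorycter sp. 2

Σp_3ᵢ² = 0.24² + 0.16² + 0.17² + 0.26² + 0.17² = 0.0576 + 0.0256 + 0.0289 + 0.0676 + 0.0289 = 0.2086
B_3 = 1 / 0.2086 = 4.7939
Σp_2ᵢ² = 0.53² + 0.11² + 0.32² + 0.02² + 0.02² = 0.2809 + 0.0121 + 0.1024 + 0.0004 + 0.0004 = 0.3962
B_2 = 1 / 0.3962 = 2.5240
Σp_1ᵢ² = 0.46² + 0.02² + 0.14² + 0.20² + 0.18² = 0.2116 + 0.0004 + 0.0196 + 0.0400 + 0.0324 = 0.3040
B_1 = 1 / 0.3040 = 3.2895
Ranking by B (broadest → narrowest): Phyllonorycter sp. 3 (4.79) > Phyllonorycter sp. 1 (3.29) > Phyllonorycter sp. 2 (2.52)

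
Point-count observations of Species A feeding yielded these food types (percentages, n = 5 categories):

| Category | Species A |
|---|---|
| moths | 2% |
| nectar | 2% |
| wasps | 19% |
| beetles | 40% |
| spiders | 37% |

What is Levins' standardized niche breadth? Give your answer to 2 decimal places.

Convert percentages to proportions (divide by 100).
Σpᵢ² = 0.02² + 0.02² + 0.19² + 0.40² + 0.37² = 0.0004 + 0.0004 + 0.0361 + 0.1600 + 0.1369 = 0.3338
B = 1 / 0.3338 = 2.9958
Bₛ = (B − 1)/(n − 1) = (2.9958 − 1)/(5 − 1) = 1.9958/4 = 0.4990

0.50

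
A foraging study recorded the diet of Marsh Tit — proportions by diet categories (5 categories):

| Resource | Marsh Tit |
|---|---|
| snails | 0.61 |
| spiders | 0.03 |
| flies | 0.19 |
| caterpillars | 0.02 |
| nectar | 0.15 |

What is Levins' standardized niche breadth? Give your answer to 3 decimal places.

Σpᵢ² = 0.61² + 0.03² + 0.19² + 0.02² + 0.15² = 0.3721 + 0.0009 + 0.0361 + 0.0004 + 0.0225 = 0.4320
B = 1 / 0.4320 = 2.31481
Bₛ = (B − 1)/(n − 1) = (2.31481 − 1)/(5 − 1) = 1.31481/4 = 0.32870

0.329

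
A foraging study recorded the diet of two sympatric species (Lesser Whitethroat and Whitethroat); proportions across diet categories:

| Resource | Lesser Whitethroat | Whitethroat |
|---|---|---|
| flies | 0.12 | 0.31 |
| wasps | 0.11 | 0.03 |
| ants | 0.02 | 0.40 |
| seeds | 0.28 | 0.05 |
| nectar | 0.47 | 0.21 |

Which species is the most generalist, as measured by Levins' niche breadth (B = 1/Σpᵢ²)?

Σp_Lessᵢ² = 0.12² + 0.11² + 0.02² + 0.28² + 0.47² = 0.0144 + 0.0121 + 0.0004 + 0.0784 + 0.2209 = 0.3262
B_Less = 1 / 0.3262 = 3.0656
Σp_Whitᵢ² = 0.31² + 0.03² + 0.40² + 0.05² + 0.21² = 0.0961 + 0.0009 + 0.1600 + 0.0025 + 0.0441 = 0.3036
B_Whit = 1 / 0.3036 = 3.2938
Highest B → broadest niche (most generalist): Whitethroat (B = 3.29).

Whitethroat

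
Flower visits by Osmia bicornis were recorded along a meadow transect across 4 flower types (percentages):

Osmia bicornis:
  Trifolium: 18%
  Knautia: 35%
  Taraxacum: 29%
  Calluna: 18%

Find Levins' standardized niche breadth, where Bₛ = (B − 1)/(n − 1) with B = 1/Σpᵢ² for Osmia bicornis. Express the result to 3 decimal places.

Convert percentages to proportions (divide by 100).
Σpᵢ² = 0.18² + 0.35² + 0.29² + 0.18² = 0.0324 + 0.1225 + 0.0841 + 0.0324 = 0.2714
B = 1 / 0.2714 = 3.68460
Bₛ = (B − 1)/(n − 1) = (3.68460 − 1)/(4 − 1) = 2.68460/3 = 0.89487

0.895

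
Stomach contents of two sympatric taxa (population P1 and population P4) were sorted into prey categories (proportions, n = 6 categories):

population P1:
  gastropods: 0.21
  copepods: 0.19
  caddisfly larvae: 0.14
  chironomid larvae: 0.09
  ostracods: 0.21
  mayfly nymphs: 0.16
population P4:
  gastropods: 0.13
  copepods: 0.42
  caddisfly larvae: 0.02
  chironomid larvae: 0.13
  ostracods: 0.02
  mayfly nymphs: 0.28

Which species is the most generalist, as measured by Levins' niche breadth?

Σp_P1ᵢ² = 0.21² + 0.19² + 0.14² + 0.09² + 0.21² + 0.16² = 0.0441 + 0.0361 + 0.0196 + 0.0081 + 0.0441 + 0.0256 = 0.1776
B_P1 = 1 / 0.1776 = 5.6306
Σp_P4ᵢ² = 0.13² + 0.42² + 0.02² + 0.13² + 0.02² + 0.28² = 0.0169 + 0.1764 + 0.0004 + 0.0169 + 0.0004 + 0.0784 = 0.2894
B_P4 = 1 / 0.2894 = 3.4554
Highest B → broadest niche (most generalist): population P1 (B = 5.63).

population P1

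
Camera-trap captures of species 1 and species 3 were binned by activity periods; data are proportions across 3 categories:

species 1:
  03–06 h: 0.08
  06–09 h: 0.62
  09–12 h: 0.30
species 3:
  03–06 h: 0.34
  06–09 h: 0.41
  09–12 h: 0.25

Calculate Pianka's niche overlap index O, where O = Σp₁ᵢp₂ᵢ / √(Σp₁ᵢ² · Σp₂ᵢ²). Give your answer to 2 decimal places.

Σ p₁ᵢp₂ᵢ = 0.0272 + 0.2542 + 0.0750 = 0.3564
Σp_1ᵢ² = 0.08² + 0.62² + 0.30² = 0.0064 + 0.3844 + 0.0900 = 0.4808
Σp_2ᵢ² = 0.34² + 0.41² + 0.25² = 0.1156 + 0.1681 + 0.0625 = 0.3462
O = 0.3564 / √(0.4808 × 0.3462) = 0.3564 / 0.40799 = 0.8736

0.87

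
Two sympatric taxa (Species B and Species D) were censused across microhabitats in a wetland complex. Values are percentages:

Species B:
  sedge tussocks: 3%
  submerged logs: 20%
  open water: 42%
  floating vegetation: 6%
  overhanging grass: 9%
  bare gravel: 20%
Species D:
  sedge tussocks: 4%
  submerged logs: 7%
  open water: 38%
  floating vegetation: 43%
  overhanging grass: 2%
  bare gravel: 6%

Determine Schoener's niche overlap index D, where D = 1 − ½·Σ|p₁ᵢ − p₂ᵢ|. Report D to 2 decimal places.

Convert percentages to proportions (divide by 100).
Σ|p₁ᵢ − p₂ᵢ| = 0.01 + 0.13 + 0.04 + 0.37 + 0.07 + 0.14 = 0.76
D = 1 − ½ × 0.76 = 1 − 0.380 = 0.6200

0.62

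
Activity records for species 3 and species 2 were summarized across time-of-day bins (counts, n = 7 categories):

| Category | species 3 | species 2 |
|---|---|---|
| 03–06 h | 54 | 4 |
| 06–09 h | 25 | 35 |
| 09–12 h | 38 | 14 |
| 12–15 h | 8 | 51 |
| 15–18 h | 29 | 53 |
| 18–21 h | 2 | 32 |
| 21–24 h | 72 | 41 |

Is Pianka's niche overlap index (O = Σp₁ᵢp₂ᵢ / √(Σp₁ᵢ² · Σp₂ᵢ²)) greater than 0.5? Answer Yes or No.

Proportions for species 3 (n=228): 54/228=0.2368, 25/228=0.1096, 38/228=0.1667, 8/228=0.0351, 29/228=0.1272, 2/228=0.0088, 72/228=0.3158
Proportions for species 2 (n=230): 4/230=0.0174, 35/230=0.1522, 14/230=0.0609, 51/230=0.2217, 53/230=0.2304, 32/230=0.1391, 41/230=0.1783
Σ p₁ᵢp₂ᵢ = 0.004120 + 0.016681 + 0.010152 + 0.007782 + 0.029307 + 0.001224 + 0.056307 = 0.125573
Σp_1ᵢ² = 0.2368² + 0.1096² + 0.1667² + 0.0351² + 0.1272² + 0.0088² + 0.3158² = 0.056074 + 0.012012 + 0.027789 + 0.001232 + 0.016180 + 0.000077 + 0.099730 = 0.213094
Σp_2ᵢ² = 0.0174² + 0.1522² + 0.0609² + 0.2217² + 0.2304² + 0.1391² + 0.1783² = 0.000303 + 0.023165 + 0.003709 + 0.049151 + 0.053084 + 0.019349 + 0.031791 = 0.180552
O = 0.125573 / √(0.213094 × 0.180552) = 0.125573 / 0.1961493 = 0.6402
O = 0.6402 > 0.5 → Yes.

Yes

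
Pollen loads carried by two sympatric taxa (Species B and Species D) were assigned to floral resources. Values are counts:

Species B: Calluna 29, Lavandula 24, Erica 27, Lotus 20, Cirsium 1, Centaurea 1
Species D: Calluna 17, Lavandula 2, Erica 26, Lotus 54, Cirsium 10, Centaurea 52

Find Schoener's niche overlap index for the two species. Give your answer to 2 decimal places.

Proportions for Species B (n=102): 29/102=0.2843, 24/102=0.2353, 27/102=0.2647, 20/102=0.1961, 1/102=0.0098, 1/102=0.0098
Proportions for Species D (n=161): 17/161=0.1056, 2/161=0.0124, 26/161=0.1615, 54/161=0.3354, 10/161=0.0621, 52/161=0.3230
Σ|p₁ᵢ − p₂ᵢ| = 0.1787 + 0.2229 + 0.1032 + 0.1393 + 0.0523 + 0.3132 = 1.0096
D = 1 − ½ × 1.0096 = 1 − 0.50480 = 0.49520

0.50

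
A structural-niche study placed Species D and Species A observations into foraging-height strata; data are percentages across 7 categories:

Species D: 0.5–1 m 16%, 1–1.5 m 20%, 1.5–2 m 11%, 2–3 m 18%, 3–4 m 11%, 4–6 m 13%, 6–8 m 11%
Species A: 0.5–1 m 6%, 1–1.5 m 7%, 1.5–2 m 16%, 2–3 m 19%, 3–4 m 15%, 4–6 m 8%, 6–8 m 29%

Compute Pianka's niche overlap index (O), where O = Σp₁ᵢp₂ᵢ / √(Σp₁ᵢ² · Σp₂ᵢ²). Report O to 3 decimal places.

Convert percentages to proportions (divide by 100).
Σ p₁ᵢp₂ᵢ = 0.0096 + 0.0140 + 0.0176 + 0.0342 + 0.0165 + 0.0104 + 0.0319 = 0.1342
Σp_1ᵢ² = 0.16² + 0.20² + 0.11² + 0.18² + 0.11² + 0.13² + 0.11² = 0.0256 + 0.0400 + 0.0121 + 0.0324 + 0.0121 + 0.0169 + 0.0121 = 0.1512
Σp_2ᵢ² = 0.06² + 0.07² + 0.16² + 0.19² + 0.15² + 0.08² + 0.29² = 0.0036 + 0.0049 + 0.0256 + 0.0361 + 0.0225 + 0.0064 + 0.0841 = 0.1832
O = 0.1342 / √(0.1512 × 0.1832) = 0.1342 / 0.166433 = 0.80633

0.806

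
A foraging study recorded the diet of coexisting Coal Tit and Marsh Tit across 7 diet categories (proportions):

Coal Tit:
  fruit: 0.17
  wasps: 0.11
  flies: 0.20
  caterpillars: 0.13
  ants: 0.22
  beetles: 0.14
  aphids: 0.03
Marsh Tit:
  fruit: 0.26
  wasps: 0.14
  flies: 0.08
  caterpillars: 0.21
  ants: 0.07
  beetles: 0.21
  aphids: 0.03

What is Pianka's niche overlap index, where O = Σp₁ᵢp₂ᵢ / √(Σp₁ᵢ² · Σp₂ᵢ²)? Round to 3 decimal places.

Σ p₁ᵢp₂ᵢ = 0.0442 + 0.0154 + 0.0160 + 0.0273 + 0.0154 + 0.0294 + 0.0009 = 0.1486
Σp_1ᵢ² = 0.17² + 0.11² + 0.20² + 0.13² + 0.22² + 0.14² + 0.03² = 0.0289 + 0.0121 + 0.0400 + 0.0169 + 0.0484 + 0.0196 + 0.0009 = 0.1668
Σp_2ᵢ² = 0.26² + 0.14² + 0.08² + 0.21² + 0.07² + 0.21² + 0.03² = 0.0676 + 0.0196 + 0.0064 + 0.0441 + 0.0049 + 0.0441 + 0.0009 = 0.1876
O = 0.1486 / √(0.1668 × 0.1876) = 0.1486 / 0.176895 = 0.84005

0.840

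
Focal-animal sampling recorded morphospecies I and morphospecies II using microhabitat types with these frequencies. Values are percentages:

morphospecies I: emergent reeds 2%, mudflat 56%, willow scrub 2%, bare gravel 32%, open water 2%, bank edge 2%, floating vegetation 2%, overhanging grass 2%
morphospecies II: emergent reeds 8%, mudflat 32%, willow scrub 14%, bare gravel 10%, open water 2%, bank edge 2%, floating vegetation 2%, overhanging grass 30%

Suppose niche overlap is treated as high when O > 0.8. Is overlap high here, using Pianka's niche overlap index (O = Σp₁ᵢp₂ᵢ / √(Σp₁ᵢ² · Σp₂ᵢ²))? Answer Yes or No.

Convert percentages to proportions (divide by 100).
Σ p₁ᵢp₂ᵢ = 0.0016 + 0.1792 + 0.0028 + 0.0320 + 0.0004 + 0.0004 + 0.0004 + 0.0060 = 0.2228
Σp_1ᵢ² = 0.02² + 0.56² + 0.02² + 0.32² + 0.02² + 0.02² + 0.02² + 0.02² = 0.0004 + 0.3136 + 0.0004 + 0.1024 + 0.0004 + 0.0004 + 0.0004 + 0.0004 = 0.4184
Σp_2ᵢ² = 0.08² + 0.32² + 0.14² + 0.10² + 0.02² + 0.02² + 0.02² + 0.30² = 0.0064 + 0.1024 + 0.0196 + 0.0100 + 0.0004 + 0.0004 + 0.0004 + 0.0900 = 0.2296
O = 0.2228 / √(0.4184 × 0.2296) = 0.2228 / 0.30994 = 0.7188
O = 0.7188 < 0.8 → No.

No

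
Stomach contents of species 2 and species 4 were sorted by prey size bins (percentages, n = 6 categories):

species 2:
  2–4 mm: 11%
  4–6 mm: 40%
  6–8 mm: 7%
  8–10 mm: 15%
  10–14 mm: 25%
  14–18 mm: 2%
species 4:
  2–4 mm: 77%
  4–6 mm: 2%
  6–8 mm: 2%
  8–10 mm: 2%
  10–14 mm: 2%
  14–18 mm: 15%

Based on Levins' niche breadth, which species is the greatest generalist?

species 2

Convert percentages to proportions (divide by 100).
Σp_2ᵢ² = 0.11² + 0.40² + 0.07² + 0.15² + 0.25² + 0.02² = 0.0121 + 0.1600 + 0.0049 + 0.0225 + 0.0625 + 0.0004 = 0.2624
B_2 = 1 / 0.2624 = 3.8110
Σp_4ᵢ² = 0.77² + 0.02² + 0.02² + 0.02² + 0.02² + 0.15² = 0.5929 + 0.0004 + 0.0004 + 0.0004 + 0.0004 + 0.0225 = 0.6170
B_4 = 1 / 0.6170 = 1.6207
Highest B → broadest niche (most generalist): species 2 (B = 3.81).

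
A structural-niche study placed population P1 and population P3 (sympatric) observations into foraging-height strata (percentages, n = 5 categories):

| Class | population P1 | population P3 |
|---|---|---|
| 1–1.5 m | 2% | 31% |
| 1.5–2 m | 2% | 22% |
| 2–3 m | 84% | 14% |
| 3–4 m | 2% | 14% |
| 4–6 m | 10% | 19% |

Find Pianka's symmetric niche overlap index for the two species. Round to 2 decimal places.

Convert percentages to proportions (divide by 100).
Σ p₁ᵢp₂ᵢ = 0.0062 + 0.0044 + 0.1176 + 0.0028 + 0.0190 = 0.1500
Σp_1ᵢ² = 0.02² + 0.02² + 0.84² + 0.02² + 0.10² = 0.0004 + 0.0004 + 0.7056 + 0.0004 + 0.0100 = 0.7168
Σp_2ᵢ² = 0.31² + 0.22² + 0.14² + 0.14² + 0.19² = 0.0961 + 0.0484 + 0.0196 + 0.0196 + 0.0361 = 0.2198
O = 0.1500 / √(0.7168 × 0.2198) = 0.1500 / 0.39693 = 0.3779

0.38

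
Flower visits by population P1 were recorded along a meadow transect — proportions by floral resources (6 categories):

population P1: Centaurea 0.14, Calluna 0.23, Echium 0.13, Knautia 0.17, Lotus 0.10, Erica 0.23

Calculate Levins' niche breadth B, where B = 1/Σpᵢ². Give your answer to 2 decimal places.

5.52

Σpᵢ² = 0.14² + 0.23² + 0.13² + 0.17² + 0.10² + 0.23² = 0.0196 + 0.0529 + 0.0169 + 0.0289 + 0.0100 + 0.0529 = 0.1812
B = 1 / 0.1812 = 5.5188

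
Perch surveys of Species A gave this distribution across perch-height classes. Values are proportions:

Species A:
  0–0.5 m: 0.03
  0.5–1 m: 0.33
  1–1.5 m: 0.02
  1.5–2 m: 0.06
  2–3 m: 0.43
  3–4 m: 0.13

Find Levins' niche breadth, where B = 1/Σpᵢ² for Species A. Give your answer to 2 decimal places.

Σpᵢ² = 0.03² + 0.33² + 0.02² + 0.06² + 0.43² + 0.13² = 0.0009 + 0.1089 + 0.0004 + 0.0036 + 0.1849 + 0.0169 = 0.3156
B = 1 / 0.3156 = 3.1686

3.17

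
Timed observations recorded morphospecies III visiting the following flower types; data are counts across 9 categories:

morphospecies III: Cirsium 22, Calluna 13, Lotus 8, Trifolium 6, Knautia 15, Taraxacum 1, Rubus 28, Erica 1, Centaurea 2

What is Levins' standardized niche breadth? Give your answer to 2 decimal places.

0.53

Proportions for morphospecies III (n=96): 22/96=0.2292, 13/96=0.1354, 8/96=0.0833, 6/96=0.0625, 15/96=0.1563, 1/96=0.0104, 28/96=0.2917, 1/96=0.0104, 2/96=0.0208
Σpᵢ² = 0.2292² + 0.1354² + 0.0833² + 0.0625² + 0.1563² + 0.0104² + 0.2917² + 0.0104² + 0.0208² = 0.052533 + 0.018333 + 0.006939 + 0.003906 + 0.024430 + 0.000108 + 0.085089 + 0.000108 + 0.000433 = 0.191879
B = 1 / 0.191879 = 5.2116
Bₛ = (B − 1)/(n − 1) = (5.2116 − 1)/(9 − 1) = 4.2116/8 = 0.5265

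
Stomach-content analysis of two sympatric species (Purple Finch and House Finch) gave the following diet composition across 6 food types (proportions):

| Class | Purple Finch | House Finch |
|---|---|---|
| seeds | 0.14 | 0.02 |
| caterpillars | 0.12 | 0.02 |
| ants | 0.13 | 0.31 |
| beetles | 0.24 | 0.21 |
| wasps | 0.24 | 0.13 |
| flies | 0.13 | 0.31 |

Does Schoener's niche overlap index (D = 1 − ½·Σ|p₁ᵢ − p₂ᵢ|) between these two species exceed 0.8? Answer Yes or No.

Σ|p₁ᵢ − p₂ᵢ| = 0.12 + 0.10 + 0.18 + 0.03 + 0.11 + 0.18 = 0.72
D = 1 − ½ × 0.72 = 1 − 0.360 = 0.6400
D = 0.6400 < 0.8 → No.

No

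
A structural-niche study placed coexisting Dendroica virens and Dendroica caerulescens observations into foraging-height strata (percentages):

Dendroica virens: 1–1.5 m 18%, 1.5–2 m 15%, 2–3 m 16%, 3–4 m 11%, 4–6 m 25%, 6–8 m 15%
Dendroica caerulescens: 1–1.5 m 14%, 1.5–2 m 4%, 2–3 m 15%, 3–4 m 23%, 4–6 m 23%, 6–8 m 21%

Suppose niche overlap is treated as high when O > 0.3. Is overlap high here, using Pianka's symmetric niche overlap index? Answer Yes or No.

Yes

Convert percentages to proportions (divide by 100).
Σ p₁ᵢp₂ᵢ = 0.0252 + 0.0060 + 0.0240 + 0.0253 + 0.0575 + 0.0315 = 0.1695
Σp_1ᵢ² = 0.18² + 0.15² + 0.16² + 0.11² + 0.25² + 0.15² = 0.0324 + 0.0225 + 0.0256 + 0.0121 + 0.0625 + 0.0225 = 0.1776
Σp_2ᵢ² = 0.14² + 0.04² + 0.15² + 0.23² + 0.23² + 0.21² = 0.0196 + 0.0016 + 0.0225 + 0.0529 + 0.0529 + 0.0441 = 0.1936
O = 0.1695 / √(0.1776 × 0.1936) = 0.1695 / 0.18543 = 0.9141
O = 0.9141 > 0.3 → Yes.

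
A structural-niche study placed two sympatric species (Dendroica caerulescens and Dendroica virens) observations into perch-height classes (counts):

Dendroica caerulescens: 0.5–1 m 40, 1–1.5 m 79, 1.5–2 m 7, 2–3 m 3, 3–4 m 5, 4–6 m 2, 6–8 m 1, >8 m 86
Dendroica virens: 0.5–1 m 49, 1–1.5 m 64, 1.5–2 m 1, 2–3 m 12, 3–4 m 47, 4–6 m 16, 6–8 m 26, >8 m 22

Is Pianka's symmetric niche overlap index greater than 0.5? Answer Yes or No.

Proportions for Dendroica caerulescens (n=223): 40/223=0.1794, 79/223=0.3543, 7/223=0.0314, 3/223=0.0135, 5/223=0.0224, 2/223=0.0090, 1/223=0.0045, 86/223=0.3857
Proportions for Dendroica virens (n=237): 49/237=0.2068, 64/237=0.2700, 1/237=0.0042, 12/237=0.0506, 47/237=0.1983, 16/237=0.0675, 26/237=0.1097, 22/237=0.0928
Σ p₁ᵢp₂ᵢ = 0.037100 + 0.095661 + 0.000132 + 0.000683 + 0.004442 + 0.000608 + 0.000494 + 0.035793 = 0.174913
Σp_1ᵢ² = 0.1794² + 0.3543² + 0.0314² + 0.0135² + 0.0224² + 0.0090² + 0.0045² + 0.3857² = 0.032184 + 0.125528 + 0.000986 + 0.000182 + 0.000502 + 0.000081 + 0.000020 + 0.148764 = 0.308247
Σp_2ᵢ² = 0.2068² + 0.2700² + 0.0042² + 0.0506² + 0.1983² + 0.0675² + 0.1097² + 0.0928² = 0.042766 + 0.072900 + 0.000018 + 0.002560 + 0.039323 + 0.004556 + 0.012034 + 0.008612 = 0.182769
O = 0.174913 / √(0.308247 × 0.182769) = 0.174913 / 0.2373563 = 0.7369
O = 0.7369 > 0.5 → Yes.

Yes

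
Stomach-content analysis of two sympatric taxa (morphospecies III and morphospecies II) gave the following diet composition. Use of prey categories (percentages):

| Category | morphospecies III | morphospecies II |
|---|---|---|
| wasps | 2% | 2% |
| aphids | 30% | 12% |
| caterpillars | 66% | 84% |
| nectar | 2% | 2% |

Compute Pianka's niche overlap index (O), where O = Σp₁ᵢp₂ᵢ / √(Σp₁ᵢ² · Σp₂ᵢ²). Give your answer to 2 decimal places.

0.96

Convert percentages to proportions (divide by 100).
Σ p₁ᵢp₂ᵢ = 0.0004 + 0.0360 + 0.5544 + 0.0004 = 0.5912
Σp_1ᵢ² = 0.02² + 0.30² + 0.66² + 0.02² = 0.0004 + 0.0900 + 0.4356 + 0.0004 = 0.5264
Σp_2ᵢ² = 0.02² + 0.12² + 0.84² + 0.02² = 0.0004 + 0.0144 + 0.7056 + 0.0004 = 0.7208
O = 0.5912 / √(0.5264 × 0.7208) = 0.5912 / 0.61598 = 0.9598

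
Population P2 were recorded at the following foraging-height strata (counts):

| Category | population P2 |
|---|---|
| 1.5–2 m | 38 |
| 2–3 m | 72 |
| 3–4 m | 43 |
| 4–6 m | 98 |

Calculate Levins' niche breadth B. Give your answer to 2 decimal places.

Proportions for population P2 (n=251): 38/251=0.1514, 72/251=0.2869, 43/251=0.1713, 98/251=0.3904
Σpᵢ² = 0.1514² + 0.2869² + 0.1713² + 0.3904² = 0.022922 + 0.082312 + 0.029344 + 0.152412 = 0.286990
B = 1 / 0.286990 = 3.4844

3.48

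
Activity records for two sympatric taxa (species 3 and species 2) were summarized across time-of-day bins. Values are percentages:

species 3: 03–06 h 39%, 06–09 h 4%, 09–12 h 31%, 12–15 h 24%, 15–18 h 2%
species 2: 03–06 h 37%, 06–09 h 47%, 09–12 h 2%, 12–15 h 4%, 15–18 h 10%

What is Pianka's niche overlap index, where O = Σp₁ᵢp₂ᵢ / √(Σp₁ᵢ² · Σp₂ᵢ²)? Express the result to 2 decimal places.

Convert percentages to proportions (divide by 100).
Σ p₁ᵢp₂ᵢ = 0.1443 + 0.0188 + 0.0062 + 0.0096 + 0.0020 = 0.1809
Σp_1ᵢ² = 0.39² + 0.04² + 0.31² + 0.24² + 0.02² = 0.1521 + 0.0016 + 0.0961 + 0.0576 + 0.0004 = 0.3078
Σp_2ᵢ² = 0.37² + 0.47² + 0.02² + 0.04² + 0.10² = 0.1369 + 0.2209 + 0.0004 + 0.0016 + 0.0100 = 0.3698
O = 0.1809 / √(0.3078 × 0.3698) = 0.1809 / 0.33738 = 0.5362

0.54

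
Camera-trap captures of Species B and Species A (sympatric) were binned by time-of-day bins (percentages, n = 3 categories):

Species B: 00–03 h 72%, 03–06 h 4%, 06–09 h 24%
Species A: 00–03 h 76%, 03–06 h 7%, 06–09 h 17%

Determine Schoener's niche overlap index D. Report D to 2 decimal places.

Convert percentages to proportions (divide by 100).
Σ|p₁ᵢ − p₂ᵢ| = 0.04 + 0.03 + 0.07 = 0.14
D = 1 − ½ × 0.14 = 1 − 0.070 = 0.9300

0.93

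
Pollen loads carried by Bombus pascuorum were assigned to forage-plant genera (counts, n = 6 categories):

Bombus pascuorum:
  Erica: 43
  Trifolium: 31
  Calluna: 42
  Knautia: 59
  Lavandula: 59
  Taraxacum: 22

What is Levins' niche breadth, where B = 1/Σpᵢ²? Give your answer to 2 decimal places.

Proportions for Bombus pascuorum (n=256): 43/256=0.1680, 31/256=0.1211, 42/256=0.1641, 59/256=0.2305, 59/256=0.2305, 22/256=0.0859
Σpᵢ² = 0.1680² + 0.1211² + 0.1641² + 0.2305² + 0.2305² + 0.0859² = 0.028224 + 0.014665 + 0.026929 + 0.053130 + 0.053130 + 0.007379 = 0.183457
B = 1 / 0.183457 = 5.4509

5.45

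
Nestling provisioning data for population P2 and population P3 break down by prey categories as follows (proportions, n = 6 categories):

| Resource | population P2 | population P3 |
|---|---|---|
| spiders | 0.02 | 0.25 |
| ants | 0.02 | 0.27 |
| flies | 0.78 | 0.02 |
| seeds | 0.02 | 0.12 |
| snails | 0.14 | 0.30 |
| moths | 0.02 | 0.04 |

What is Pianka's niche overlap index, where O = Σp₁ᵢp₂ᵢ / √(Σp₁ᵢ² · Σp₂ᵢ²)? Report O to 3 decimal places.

0.182

Σ p₁ᵢp₂ᵢ = 0.0050 + 0.0054 + 0.0156 + 0.0024 + 0.0420 + 0.0008 = 0.0712
Σp_1ᵢ² = 0.02² + 0.02² + 0.78² + 0.02² + 0.14² + 0.02² = 0.0004 + 0.0004 + 0.6084 + 0.0004 + 0.0196 + 0.0004 = 0.6296
Σp_2ᵢ² = 0.25² + 0.27² + 0.02² + 0.12² + 0.30² + 0.04² = 0.0625 + 0.0729 + 0.0004 + 0.0144 + 0.0900 + 0.0016 = 0.2418
O = 0.0712 / √(0.6296 × 0.2418) = 0.0712 / 0.390176 = 0.18248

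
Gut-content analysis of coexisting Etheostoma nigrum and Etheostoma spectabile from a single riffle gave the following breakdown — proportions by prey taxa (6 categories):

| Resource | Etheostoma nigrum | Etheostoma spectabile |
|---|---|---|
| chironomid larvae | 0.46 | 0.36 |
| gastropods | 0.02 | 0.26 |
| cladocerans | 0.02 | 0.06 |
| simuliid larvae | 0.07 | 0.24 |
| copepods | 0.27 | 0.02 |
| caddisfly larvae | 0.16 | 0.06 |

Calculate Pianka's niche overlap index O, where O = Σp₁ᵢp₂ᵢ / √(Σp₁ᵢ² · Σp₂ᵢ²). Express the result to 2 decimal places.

0.71

Σ p₁ᵢp₂ᵢ = 0.1656 + 0.0052 + 0.0012 + 0.0168 + 0.0054 + 0.0096 = 0.2038
Σp_1ᵢ² = 0.46² + 0.02² + 0.02² + 0.07² + 0.27² + 0.16² = 0.2116 + 0.0004 + 0.0004 + 0.0049 + 0.0729 + 0.0256 = 0.3158
Σp_2ᵢ² = 0.36² + 0.26² + 0.06² + 0.24² + 0.02² + 0.06² = 0.1296 + 0.0676 + 0.0036 + 0.0576 + 0.0004 + 0.0036 = 0.2624
O = 0.2038 / √(0.3158 × 0.2624) = 0.2038 / 0.28786 = 0.7080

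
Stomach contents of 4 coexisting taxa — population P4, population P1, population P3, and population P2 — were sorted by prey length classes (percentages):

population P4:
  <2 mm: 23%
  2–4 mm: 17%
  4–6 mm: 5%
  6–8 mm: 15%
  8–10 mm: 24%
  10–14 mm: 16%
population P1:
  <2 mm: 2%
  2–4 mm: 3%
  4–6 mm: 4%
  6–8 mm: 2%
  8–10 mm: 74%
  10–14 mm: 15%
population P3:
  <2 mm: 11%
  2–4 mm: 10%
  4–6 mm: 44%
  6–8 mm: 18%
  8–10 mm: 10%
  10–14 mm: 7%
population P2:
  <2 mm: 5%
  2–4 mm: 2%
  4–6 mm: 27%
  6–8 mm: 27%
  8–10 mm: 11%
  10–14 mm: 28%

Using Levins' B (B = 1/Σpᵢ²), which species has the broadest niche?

population P4

Convert percentages to proportions (divide by 100).
Σp_P4ᵢ² = 0.23² + 0.17² + 0.05² + 0.15² + 0.24² + 0.16² = 0.0529 + 0.0289 + 0.0025 + 0.0225 + 0.0576 + 0.0256 = 0.1900
B_P4 = 1 / 0.1900 = 5.2632
Σp_P1ᵢ² = 0.02² + 0.03² + 0.04² + 0.02² + 0.74² + 0.15² = 0.0004 + 0.0009 + 0.0016 + 0.0004 + 0.5476 + 0.0225 = 0.5734
B_P1 = 1 / 0.5734 = 1.7440
Σp_P3ᵢ² = 0.11² + 0.10² + 0.44² + 0.18² + 0.10² + 0.07² = 0.0121 + 0.0100 + 0.1936 + 0.0324 + 0.0100 + 0.0049 = 0.2630
B_P3 = 1 / 0.2630 = 3.8023
Σp_P2ᵢ² = 0.05² + 0.02² + 0.27² + 0.27² + 0.11² + 0.28² = 0.0025 + 0.0004 + 0.0729 + 0.0729 + 0.0121 + 0.0784 = 0.2392
B_P2 = 1 / 0.2392 = 4.1806
Highest B → broadest niche (most generalist): population P4 (B = 5.26).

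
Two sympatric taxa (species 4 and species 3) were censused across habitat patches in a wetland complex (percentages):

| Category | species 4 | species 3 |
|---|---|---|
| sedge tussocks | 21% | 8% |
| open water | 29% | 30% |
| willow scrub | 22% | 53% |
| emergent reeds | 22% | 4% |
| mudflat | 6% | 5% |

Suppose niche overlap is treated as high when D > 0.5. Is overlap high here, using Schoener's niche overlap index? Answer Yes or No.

Convert percentages to proportions (divide by 100).
Σ|p₁ᵢ − p₂ᵢ| = 0.13 + 0.01 + 0.31 + 0.18 + 0.01 = 0.64
D = 1 − ½ × 0.64 = 1 − 0.320 = 0.6800
D = 0.6800 > 0.5 → Yes.

Yes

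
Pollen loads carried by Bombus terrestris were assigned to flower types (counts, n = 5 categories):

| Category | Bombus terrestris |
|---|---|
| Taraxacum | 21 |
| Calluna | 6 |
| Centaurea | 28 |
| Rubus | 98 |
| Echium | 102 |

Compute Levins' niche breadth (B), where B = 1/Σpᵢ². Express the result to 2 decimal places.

3.06

Proportions for Bombus terrestris (n=255): 21/255=0.0824, 6/255=0.0235, 28/255=0.1098, 98/255=0.3843, 102/255=0.4000
Σpᵢ² = 0.0824² + 0.0235² + 0.1098² + 0.3843² + 0.4000² = 0.006790 + 0.000552 + 0.012056 + 0.147686 + 0.160000 = 0.327084
B = 1 / 0.327084 = 3.0573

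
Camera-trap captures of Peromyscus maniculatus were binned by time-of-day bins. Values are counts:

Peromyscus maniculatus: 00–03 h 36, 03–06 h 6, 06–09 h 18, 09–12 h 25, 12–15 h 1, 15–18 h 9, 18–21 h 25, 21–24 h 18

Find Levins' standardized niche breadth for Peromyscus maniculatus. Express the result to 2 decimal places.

Proportions for Peromyscus maniculatus (n=138): 36/138=0.2609, 6/138=0.0435, 18/138=0.1304, 25/138=0.1812, 1/138=0.0072, 9/138=0.0652, 25/138=0.1812, 18/138=0.1304
Σpᵢ² = 0.2609² + 0.0435² + 0.1304² + 0.1812² + 0.0072² + 0.0652² + 0.1812² + 0.1304² = 0.068069 + 0.001892 + 0.017004 + 0.032833 + 0.000052 + 0.004251 + 0.032833 + 0.017004 = 0.173938
B = 1 / 0.173938 = 5.7492
Bₛ = (B − 1)/(n − 1) = (5.7492 − 1)/(8 − 1) = 4.7492/7 = 0.6785

0.68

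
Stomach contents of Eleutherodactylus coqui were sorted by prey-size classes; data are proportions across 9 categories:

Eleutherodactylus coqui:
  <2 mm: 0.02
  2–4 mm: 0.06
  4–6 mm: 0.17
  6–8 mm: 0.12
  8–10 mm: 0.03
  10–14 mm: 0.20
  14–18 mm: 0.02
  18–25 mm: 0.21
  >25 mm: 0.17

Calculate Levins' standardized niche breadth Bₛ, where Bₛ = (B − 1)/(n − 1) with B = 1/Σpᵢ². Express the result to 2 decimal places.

0.65

Σpᵢ² = 0.02² + 0.06² + 0.17² + 0.12² + 0.03² + 0.20² + 0.02² + 0.21² + 0.17² = 0.0004 + 0.0036 + 0.0289 + 0.0144 + 0.0009 + 0.0400 + 0.0004 + 0.0441 + 0.0289 = 0.1616
B = 1 / 0.1616 = 6.1881
Bₛ = (B − 1)/(n − 1) = (6.1881 − 1)/(9 − 1) = 5.1881/8 = 0.6485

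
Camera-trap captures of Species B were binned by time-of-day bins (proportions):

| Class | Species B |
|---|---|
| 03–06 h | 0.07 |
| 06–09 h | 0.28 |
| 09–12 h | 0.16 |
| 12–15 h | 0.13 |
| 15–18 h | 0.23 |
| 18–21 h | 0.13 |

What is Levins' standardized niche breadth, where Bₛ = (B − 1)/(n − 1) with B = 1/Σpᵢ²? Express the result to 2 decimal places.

0.82

Σpᵢ² = 0.07² + 0.28² + 0.16² + 0.13² + 0.23² + 0.13² = 0.0049 + 0.0784 + 0.0256 + 0.0169 + 0.0529 + 0.0169 = 0.1956
B = 1 / 0.1956 = 5.1125
Bₛ = (B − 1)/(n − 1) = (5.1125 − 1)/(6 − 1) = 4.1125/5 = 0.8225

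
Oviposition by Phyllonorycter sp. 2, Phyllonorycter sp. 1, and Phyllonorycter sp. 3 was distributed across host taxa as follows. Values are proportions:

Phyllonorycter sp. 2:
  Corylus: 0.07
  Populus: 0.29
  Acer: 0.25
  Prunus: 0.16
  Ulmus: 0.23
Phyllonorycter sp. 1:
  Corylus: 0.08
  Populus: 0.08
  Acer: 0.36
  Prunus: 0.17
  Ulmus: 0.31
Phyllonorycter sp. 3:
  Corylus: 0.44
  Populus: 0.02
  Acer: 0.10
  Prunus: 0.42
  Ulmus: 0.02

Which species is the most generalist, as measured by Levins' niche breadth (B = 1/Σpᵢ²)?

Phyllonorycter sp. 2

Σp_2ᵢ² = 0.07² + 0.29² + 0.25² + 0.16² + 0.23² = 0.0049 + 0.0841 + 0.0625 + 0.0256 + 0.0529 = 0.2300
B_2 = 1 / 0.2300 = 4.3478
Σp_1ᵢ² = 0.08² + 0.08² + 0.36² + 0.17² + 0.31² = 0.0064 + 0.0064 + 0.1296 + 0.0289 + 0.0961 = 0.2674
B_1 = 1 / 0.2674 = 3.7397
Σp_3ᵢ² = 0.44² + 0.02² + 0.10² + 0.42² + 0.02² = 0.1936 + 0.0004 + 0.0100 + 0.1764 + 0.0004 = 0.3808
B_3 = 1 / 0.3808 = 2.6261
Highest B → broadest niche (most generalist): Phyllonorycter sp. 2 (B = 4.35).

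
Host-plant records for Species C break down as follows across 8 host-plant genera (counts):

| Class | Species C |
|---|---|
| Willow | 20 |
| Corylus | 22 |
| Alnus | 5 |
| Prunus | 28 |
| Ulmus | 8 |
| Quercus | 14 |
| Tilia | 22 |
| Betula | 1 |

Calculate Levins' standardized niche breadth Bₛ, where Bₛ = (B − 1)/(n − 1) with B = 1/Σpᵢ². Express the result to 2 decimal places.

0.70

Proportions for Species C (n=120): 20/120=0.1667, 22/120=0.1833, 5/120=0.0417, 28/120=0.2333, 8/120=0.0667, 14/120=0.1167, 22/120=0.1833, 1/120=0.0083
Σpᵢ² = 0.1667² + 0.1833² + 0.0417² + 0.2333² + 0.0667² + 0.1167² + 0.1833² + 0.0083² = 0.027789 + 0.033599 + 0.001739 + 0.054429 + 0.004449 + 0.013619 + 0.033599 + 0.000069 = 0.169292
B = 1 / 0.169292 = 5.9070
Bₛ = (B − 1)/(n − 1) = (5.9070 − 1)/(8 − 1) = 4.9070/7 = 0.7010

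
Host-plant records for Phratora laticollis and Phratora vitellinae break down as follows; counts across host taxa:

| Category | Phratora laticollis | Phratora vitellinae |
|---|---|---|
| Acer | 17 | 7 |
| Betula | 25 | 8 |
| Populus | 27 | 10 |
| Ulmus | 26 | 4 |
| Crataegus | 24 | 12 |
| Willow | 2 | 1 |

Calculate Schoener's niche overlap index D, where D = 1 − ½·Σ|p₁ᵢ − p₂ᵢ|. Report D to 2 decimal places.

0.86

Proportions for Phratora laticollis (n=121): 17/121=0.1405, 25/121=0.2066, 27/121=0.2231, 26/121=0.2149, 24/121=0.1983, 2/121=0.0165
Proportions for Phratora vitellinae (n=42): 7/42=0.1667, 8/42=0.1905, 10/42=0.2381, 4/42=0.0952, 12/42=0.2857, 1/42=0.0238
Σ|p₁ᵢ − p₂ᵢ| = 0.0262 + 0.0161 + 0.0150 + 0.1197 + 0.0874 + 0.0073 = 0.2717
D = 1 − ½ × 0.2717 = 1 − 0.13585 = 0.86415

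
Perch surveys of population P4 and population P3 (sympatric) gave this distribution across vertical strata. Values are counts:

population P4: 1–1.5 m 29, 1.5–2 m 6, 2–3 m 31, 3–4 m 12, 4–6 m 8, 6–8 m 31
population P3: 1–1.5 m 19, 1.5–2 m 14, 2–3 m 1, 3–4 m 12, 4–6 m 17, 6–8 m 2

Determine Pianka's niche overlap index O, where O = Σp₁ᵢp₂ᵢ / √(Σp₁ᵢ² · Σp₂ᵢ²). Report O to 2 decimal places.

0.58

Proportions for population P4 (n=117): 29/117=0.2479, 6/117=0.0513, 31/117=0.2650, 12/117=0.1026, 8/117=0.0684, 31/117=0.2650
Proportions for population P3 (n=65): 19/65=0.2923, 14/65=0.2154, 1/65=0.0154, 12/65=0.1846, 17/65=0.2615, 2/65=0.0308
Σ p₁ᵢp₂ᵢ = 0.072461 + 0.011050 + 0.004081 + 0.018940 + 0.017887 + 0.008162 = 0.132581
Σp_1ᵢ² = 0.2479² + 0.0513² + 0.2650² + 0.1026² + 0.0684² + 0.2650² = 0.061454 + 0.002632 + 0.070225 + 0.010527 + 0.004679 + 0.070225 = 0.219742
Σp_2ᵢ² = 0.2923² + 0.2154² + 0.0154² + 0.1846² + 0.2615² + 0.0308² = 0.085439 + 0.046397 + 0.000237 + 0.034077 + 0.068382 + 0.000949 = 0.235481
O = 0.132581 / √(0.219742 × 0.235481) = 0.132581 / 0.2274754 = 0.5828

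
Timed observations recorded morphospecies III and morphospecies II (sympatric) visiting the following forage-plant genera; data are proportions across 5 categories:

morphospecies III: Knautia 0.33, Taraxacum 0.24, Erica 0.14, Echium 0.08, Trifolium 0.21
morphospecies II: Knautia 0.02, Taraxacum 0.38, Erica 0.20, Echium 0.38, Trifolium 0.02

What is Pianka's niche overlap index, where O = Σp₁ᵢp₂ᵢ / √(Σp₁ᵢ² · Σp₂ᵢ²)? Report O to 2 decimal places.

Σ p₁ᵢp₂ᵢ = 0.0066 + 0.0912 + 0.0280 + 0.0304 + 0.0042 = 0.1604
Σp_1ᵢ² = 0.33² + 0.24² + 0.14² + 0.08² + 0.21² = 0.1089 + 0.0576 + 0.0196 + 0.0064 + 0.0441 = 0.2366
Σp_2ᵢ² = 0.02² + 0.38² + 0.20² + 0.38² + 0.02² = 0.0004 + 0.1444 + 0.0400 + 0.1444 + 0.0004 = 0.3296
O = 0.1604 / √(0.2366 × 0.3296) = 0.1604 / 0.27926 = 0.5744

0.57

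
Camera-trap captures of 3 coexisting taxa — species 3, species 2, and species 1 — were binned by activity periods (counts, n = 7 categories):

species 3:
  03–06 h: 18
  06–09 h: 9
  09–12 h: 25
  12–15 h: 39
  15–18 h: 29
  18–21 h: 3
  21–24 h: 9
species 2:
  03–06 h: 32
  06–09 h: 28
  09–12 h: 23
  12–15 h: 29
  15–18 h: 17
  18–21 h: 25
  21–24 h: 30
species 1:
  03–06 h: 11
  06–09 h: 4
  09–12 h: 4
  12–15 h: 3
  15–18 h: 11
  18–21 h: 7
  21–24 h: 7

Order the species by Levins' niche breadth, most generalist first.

species 2 > species 1 > species 3

Proportions for species 3 (n=132): 18/132=0.1364, 9/132=0.0682, 25/132=0.1894, 39/132=0.2955, 29/132=0.2197, 3/132=0.0227, 9/132=0.0682
Proportions for species 2 (n=184): 32/184=0.1739, 28/184=0.1522, 23/184=0.1250, 29/184=0.1576, 17/184=0.0924, 25/184=0.1359, 30/184=0.1630
Proportions for species 1 (n=47): 11/47=0.2340, 4/47=0.0851, 4/47=0.0851, 3/47=0.0638, 11/47=0.2340, 7/47=0.1489, 7/47=0.1489
Σp_3ᵢ² = 0.1364² + 0.0682² + 0.1894² + 0.2955² + 0.2197² + 0.0227² + 0.0682² = 0.018605 + 0.004651 + 0.035872 + 0.087320 + 0.048268 + 0.000515 + 0.004651 = 0.199882
B_3 = 1 / 0.199882 = 5.0030
Σp_2ᵢ² = 0.1739² + 0.1522² + 0.1250² + 0.1576² + 0.0924² + 0.1359² + 0.1630² = 0.030241 + 0.023165 + 0.015625 + 0.024838 + 0.008538 + 0.018469 + 0.026569 = 0.147445
B_2 = 1 / 0.147445 = 6.7822
Σp_1ᵢ² = 0.2340² + 0.0851² + 0.0851² + 0.0638² + 0.2340² + 0.1489² + 0.1489² = 0.054756 + 0.007242 + 0.007242 + 0.004070 + 0.054756 + 0.022171 + 0.022171 = 0.172408
B_1 = 1 / 0.172408 = 5.8002
Ranking by B (broadest → narrowest): species 2 (6.78) > species 1 (5.80) > species 3 (5.00)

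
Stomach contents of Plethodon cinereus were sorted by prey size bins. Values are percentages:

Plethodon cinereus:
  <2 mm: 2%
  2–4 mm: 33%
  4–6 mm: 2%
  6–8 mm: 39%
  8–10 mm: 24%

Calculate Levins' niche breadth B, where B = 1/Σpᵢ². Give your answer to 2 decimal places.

3.13

Convert percentages to proportions (divide by 100).
Σpᵢ² = 0.02² + 0.33² + 0.02² + 0.39² + 0.24² = 0.0004 + 0.1089 + 0.0004 + 0.1521 + 0.0576 = 0.3194
B = 1 / 0.3194 = 3.1309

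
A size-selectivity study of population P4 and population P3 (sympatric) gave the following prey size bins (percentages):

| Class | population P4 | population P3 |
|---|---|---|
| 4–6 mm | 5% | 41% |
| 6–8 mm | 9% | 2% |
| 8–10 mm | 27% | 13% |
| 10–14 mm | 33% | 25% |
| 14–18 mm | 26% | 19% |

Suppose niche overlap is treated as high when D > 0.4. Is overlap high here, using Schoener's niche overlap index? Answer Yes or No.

Yes

Convert percentages to proportions (divide by 100).
Σ|p₁ᵢ − p₂ᵢ| = 0.36 + 0.07 + 0.14 + 0.08 + 0.07 = 0.72
D = 1 − ½ × 0.72 = 1 − 0.360 = 0.6400
D = 0.6400 > 0.4 → Yes.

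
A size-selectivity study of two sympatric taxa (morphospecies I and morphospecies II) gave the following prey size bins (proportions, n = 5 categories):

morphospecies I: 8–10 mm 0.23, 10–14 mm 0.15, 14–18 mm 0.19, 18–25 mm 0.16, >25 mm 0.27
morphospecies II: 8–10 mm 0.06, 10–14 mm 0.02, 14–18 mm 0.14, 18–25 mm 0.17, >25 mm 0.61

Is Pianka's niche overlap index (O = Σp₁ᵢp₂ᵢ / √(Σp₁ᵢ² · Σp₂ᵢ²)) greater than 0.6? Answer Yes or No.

Σ p₁ᵢp₂ᵢ = 0.0138 + 0.0030 + 0.0266 + 0.0272 + 0.1647 = 0.2353
Σp_1ᵢ² = 0.23² + 0.15² + 0.19² + 0.16² + 0.27² = 0.0529 + 0.0225 + 0.0361 + 0.0256 + 0.0729 = 0.2100
Σp_2ᵢ² = 0.06² + 0.02² + 0.14² + 0.17² + 0.61² = 0.0036 + 0.0004 + 0.0196 + 0.0289 + 0.3721 = 0.4246
O = 0.2353 / √(0.2100 × 0.4246) = 0.2353 / 0.29861 = 0.7880
O = 0.7880 > 0.6 → Yes.

Yes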